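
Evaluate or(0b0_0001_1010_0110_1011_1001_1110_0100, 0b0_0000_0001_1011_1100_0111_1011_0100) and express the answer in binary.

OR bit by bit (1 where either bit is 1):
  00001101001101011100111100100
| 00000000110111100011110110100
= 00001101111111111111111110100

0b00001101111111111111111110100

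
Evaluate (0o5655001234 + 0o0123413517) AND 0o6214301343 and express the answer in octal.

Add column by column in base 8, right to left:
  4+7 = 3 carry 1
  3+1+1 = 5
  2+5 = 7
  1+3 = 4
  0+1 = 1
  0+4 = 4
  5+3 = 0 carry 1
  5+2+1 = 0 carry 1
  6+1+1 = 0 carry 1
  5+0+1 = 6
Sum = 0o6000414753; now AND with 0o6214301343:
  6&6=6, 0&2=0, 0&1=0, 0&4=0, 4&3=0, 1&0=0, 4&1=0, 7&3=3, 5&4=4, 3&3=3

0o6000000343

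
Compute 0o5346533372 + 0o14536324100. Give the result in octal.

Add column by column in base 8, right to left:
  2+0 = 2
  7+0 = 7
  3+1 = 4
  3+4 = 7
  3+2 = 5
  5+3 = 0 carry 1
  6+6+1 = 5 carry 1
  4+3+1 = 0 carry 1
  3+5+1 = 1 carry 1
  5+4+1 = 2 carry 1
  0+1+1 = 2

0o22105057472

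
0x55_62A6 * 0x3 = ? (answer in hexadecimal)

Multiply each base-16 digit by 3, carrying:
  6×3 = 18 → write 2 carry 1
  A×3+1 = 31 → write F carry 1
  2×3+1 = 7 → write 7
  6×3 = 18 → write 2 carry 1
  5×3+1 = 16 → write 0 carry 1
  5×3+1 = 16 → write 0 carry 1
  remaining carry: 1

0x10027F2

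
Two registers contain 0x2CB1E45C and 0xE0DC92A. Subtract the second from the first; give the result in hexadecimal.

0x1EA41B32

Subtract column by column in base 16:
  C-A → 2
  5-2 → 3
  4-9 → B (borrow)
  E-C-1 → 1
  1-D → 4 (borrow)
  B-0-1 → A
  C-E → E (borrow)
  2-0-1 → 1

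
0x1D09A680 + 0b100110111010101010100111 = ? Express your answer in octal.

0x1D09A680 = 0o3502323200 in octal.
0b100110111010101010100111 = 0o46725247 in octal.
Add column by column in base 8, right to left:
  0+7 = 7
  0+4 = 4
  2+2 = 4
  3+5 = 0 carry 1
  2+2+1 = 5
  3+7 = 2 carry 1
  2+6+1 = 1 carry 1
  0+4+1 = 5
  5+0 = 5
  3+0 = 3

0o3551250447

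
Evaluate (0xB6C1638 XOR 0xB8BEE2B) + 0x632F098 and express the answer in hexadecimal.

0x71AE8AB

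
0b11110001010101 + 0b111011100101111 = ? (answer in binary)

Add column by column in base 2, right to left:
  1+1 = 0 carry 1
  0+1+1 = 0 carry 1
  1+1+1 = 1 carry 1
  0+1+1 = 0 carry 1
  1+0+1 = 0 carry 1
  0+1+1 = 0 carry 1
  1+0+1 = 0 carry 1
  0+0+1 = 1
  0+1 = 1
  0+1 = 1
  1+1 = 0 carry 1
  1+0+1 = 0 carry 1
  1+1+1 = 1 carry 1
  1+1+1 = 1 carry 1
  0+1+1 = 0 carry 1
  final carry 1

0b1011001110000100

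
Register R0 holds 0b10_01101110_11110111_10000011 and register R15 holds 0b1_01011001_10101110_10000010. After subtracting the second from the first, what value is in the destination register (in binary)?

0b1000101010100100100000001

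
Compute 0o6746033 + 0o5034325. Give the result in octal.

0o14002360

Add column by column in base 8, right to left:
  3+5 = 0 carry 1
  3+2+1 = 6
  0+3 = 3
  6+4 = 2 carry 1
  4+3+1 = 0 carry 1
  7+0+1 = 0 carry 1
  6+5+1 = 4 carry 1
  final carry 1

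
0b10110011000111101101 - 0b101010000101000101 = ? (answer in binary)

Subtract column by column in base 2:
  1-1 → 0
  0-0 → 0
  1-1 → 0
  1-0 → 1
  0-0 → 0
  1-0 → 1
  1-1 → 0
  1-0 → 1
  1-1 → 0
  0-0 → 0
  0-0 → 0
  0-0 → 0
  1-0 → 1
  1-1 → 0
  0-0 → 0
  0-1 → 1 (borrow)
  1-0-1 → 0
  1-1 → 0
  0-0 → 0
  1-0 → 1

0b10001001000010101000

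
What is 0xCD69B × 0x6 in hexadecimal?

0x4D07A2

Multiply each base-16 digit by 6, carrying:
  B×6 = 66 → write 2 carry 4
  9×6+4 = 58 → write A carry 3
  6×6+3 = 39 → write 7 carry 2
  D×6+2 = 80 → write 0 carry 5
  C×6+5 = 77 → write D carry 4
  remaining carry: 4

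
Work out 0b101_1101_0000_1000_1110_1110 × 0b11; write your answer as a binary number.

0b1000101110001101011001010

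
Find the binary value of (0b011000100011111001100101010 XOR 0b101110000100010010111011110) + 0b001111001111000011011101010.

First 0b011000100011111001100101010 XOR 0b101110000100010010111011110 = 0b110110100111101011011110100.
Add column by column in base 2, right to left:
  0+0 = 0
  0+1 = 1
  1+0 = 1
  0+1 = 1
  1+0 = 1
  1+1 = 0 carry 1
  1+1+1 = 1 carry 1
  1+1+1 = 1 carry 1
  0+0+1 = 1
  1+1 = 0 carry 1
  1+1+1 = 1 carry 1
  0+0+1 = 1
  1+0 = 1
  0+0 = 0
  1+0 = 1
  1+1 = 0 carry 1
  1+1+1 = 1 carry 1
  1+1+1 = 1 carry 1
  0+1+1 = 0 carry 1
  0+0+1 = 1
  1+0 = 1
  0+1 = 1
  1+1 = 0 carry 1
  1+1+1 = 1 carry 1
  0+1+1 = 0 carry 1
  1+0+1 = 0 carry 1
  1+0+1 = 0 carry 1
  final carry 1

0b1000101110110101110111011110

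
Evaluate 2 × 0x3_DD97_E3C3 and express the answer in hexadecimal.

0x7BB2FC786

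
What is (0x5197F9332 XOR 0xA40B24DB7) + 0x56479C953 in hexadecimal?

0x14BE47A7D8

First 0x5197F9332 XOR 0xA40B24DB7 = 0xF59CDDE85.
Add column by column in base 16, right to left:
  5+3 = 8
  8+5 = D
  E+9 = 7 carry 1
  D+C+1 = A carry 1
  D+9+1 = 7 carry 1
  C+7+1 = 4 carry 1
  9+4+1 = E
  5+6 = B
  F+5 = 4 carry 1
  final carry 1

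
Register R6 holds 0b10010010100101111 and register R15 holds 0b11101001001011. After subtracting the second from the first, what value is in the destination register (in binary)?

0b1110101011100100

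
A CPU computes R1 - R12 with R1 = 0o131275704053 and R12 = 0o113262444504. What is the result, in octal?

Subtract column by column in base 8:
  3-4 → 7 (borrow)
  5-0-1 → 4
  0-5 → 3 (borrow)
  4-4-1 → 7 (borrow)
  0-4-1 → 3 (borrow)
  7-4-1 → 2
  5-2 → 3
  7-6 → 1
  2-2 → 0
  1-3 → 6 (borrow)
  3-1-1 → 1
  1-1 → 0

0o16013237347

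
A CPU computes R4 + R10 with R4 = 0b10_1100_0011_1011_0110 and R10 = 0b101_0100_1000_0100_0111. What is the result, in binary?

0b10000000101111111101

Add column by column in base 2, right to left:
  0+1 = 1
  1+1 = 0 carry 1
  1+1+1 = 1 carry 1
  0+0+1 = 1
  1+0 = 1
  1+0 = 1
  0+1 = 1
  1+0 = 1
  1+0 = 1
  1+0 = 1
  0+0 = 0
  0+1 = 1
  0+0 = 0
  0+0 = 0
  1+1 = 0 carry 1
  1+0+1 = 0 carry 1
  0+1+1 = 0 carry 1
  1+0+1 = 0 carry 1
  0+1+1 = 0 carry 1
  final carry 1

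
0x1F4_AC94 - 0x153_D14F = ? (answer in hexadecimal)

0xA0DB45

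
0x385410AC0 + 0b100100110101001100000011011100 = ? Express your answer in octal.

0o165205345634

0x385410AC0 = 0o160520205300 in octal.
0b100100110101001100000011011100 = 0o4465140334 in octal.
Add column by column in base 8, right to left:
  0+4 = 4
  0+3 = 3
  3+3 = 6
  5+0 = 5
  0+4 = 4
  2+1 = 3
  0+5 = 5
  2+6 = 0 carry 1
  5+4+1 = 2 carry 1
  0+4+1 = 5
  6+0 = 6
  1+0 = 1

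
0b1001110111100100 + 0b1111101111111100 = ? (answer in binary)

Add column by column in base 2, right to left:
  0+0 = 0
  0+0 = 0
  1+1 = 0 carry 1
  0+1+1 = 0 carry 1
  0+1+1 = 0 carry 1
  1+1+1 = 1 carry 1
  1+1+1 = 1 carry 1
  1+1+1 = 1 carry 1
  1+1+1 = 1 carry 1
  0+1+1 = 0 carry 1
  1+0+1 = 0 carry 1
  1+1+1 = 1 carry 1
  1+1+1 = 1 carry 1
  0+1+1 = 0 carry 1
  0+1+1 = 0 carry 1
  1+1+1 = 1 carry 1
  final carry 1

0b11001100111100000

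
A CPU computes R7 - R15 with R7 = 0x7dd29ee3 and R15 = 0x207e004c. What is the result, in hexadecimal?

0x5d549e97

Subtract column by column in base 16:
  3-c → 7 (borrow)
  e-4-1 → 9
  e-0 → e
  9-0 → 9
  2-e → 4 (borrow)
  d-7-1 → 5
  d-0 → d
  7-2 → 5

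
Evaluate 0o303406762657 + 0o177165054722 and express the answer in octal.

0o502574037601

Add column by column in base 8, right to left:
  7+2 = 1 carry 1
  5+2+1 = 0 carry 1
  6+7+1 = 6 carry 1
  2+4+1 = 7
  6+5 = 3 carry 1
  7+0+1 = 0 carry 1
  6+5+1 = 4 carry 1
  0+6+1 = 7
  4+1 = 5
  3+7 = 2 carry 1
  0+7+1 = 0 carry 1
  3+1+1 = 5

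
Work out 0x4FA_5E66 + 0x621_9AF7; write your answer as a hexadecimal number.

0xB1BF95D

Add column by column in base 16, right to left:
  6+7 = D
  6+F = 5 carry 1
  E+A+1 = 9 carry 1
  5+9+1 = F
  A+1 = B
  F+2 = 1 carry 1
  4+6+1 = B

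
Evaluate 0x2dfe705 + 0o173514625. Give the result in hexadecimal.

0x4ce809a

0o173514625 = 0x1ee9995 in hexadecimal.
Add column by column in base 16, right to left:
  5+5 = a
  0+9 = 9
  7+9 = 0 carry 1
  e+9+1 = 8 carry 1
  f+e+1 = e carry 1
  d+e+1 = c carry 1
  2+1+1 = 4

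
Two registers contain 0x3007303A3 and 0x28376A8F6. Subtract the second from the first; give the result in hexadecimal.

0x7CFC5AAD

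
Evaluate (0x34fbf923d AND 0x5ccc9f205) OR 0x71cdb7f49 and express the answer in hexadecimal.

0x75cdbff4d

0x34fbf923d AND 0x5ccc9f205 = 0x14c899205.
Then OR with 0x71cdb7f49.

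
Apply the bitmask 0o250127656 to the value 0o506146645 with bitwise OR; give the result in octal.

0o756167657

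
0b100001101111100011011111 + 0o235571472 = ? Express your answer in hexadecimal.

0b100001101111100011011111 = 0x86F8DF in hexadecimal.
0o235571472 = 0x276F33A in hexadecimal.
Add column by column in base 16, right to left:
  F+A = 9 carry 1
  D+3+1 = 1 carry 1
  8+3+1 = C
  F+F = E carry 1
  6+6+1 = D
  8+7 = F
  0+2 = 2

0x2FDEC19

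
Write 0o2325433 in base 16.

0x9ab1b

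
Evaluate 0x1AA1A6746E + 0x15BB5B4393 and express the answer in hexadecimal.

Add column by column in base 16, right to left:
  E+3 = 1 carry 1
  6+9+1 = 0 carry 1
  4+3+1 = 8
  7+4 = B
  6+B = 1 carry 1
  A+5+1 = 0 carry 1
  1+B+1 = D
  A+B = 5 carry 1
  A+5+1 = 0 carry 1
  1+1+1 = 3

0x305D01B801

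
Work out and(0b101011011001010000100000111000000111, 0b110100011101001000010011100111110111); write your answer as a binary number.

AND bit by bit (1 only where both bits are 1):
  101011011001010000100000111000000111
& 110100011101001000010011100111110111
= 100000011001000000000000100000000111

0b100000011001000000000000100000000111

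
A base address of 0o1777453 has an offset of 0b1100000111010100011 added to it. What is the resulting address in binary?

0b11100000110111001110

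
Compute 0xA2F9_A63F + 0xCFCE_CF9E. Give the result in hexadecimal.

0x172C875DD

Add column by column in base 16, right to left:
  F+E = D carry 1
  3+9+1 = D
  6+F = 5 carry 1
  A+C+1 = 7 carry 1
  9+E+1 = 8 carry 1
  F+C+1 = C carry 1
  2+F+1 = 2 carry 1
  A+C+1 = 7 carry 1
  final carry 1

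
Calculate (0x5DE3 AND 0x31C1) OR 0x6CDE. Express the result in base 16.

0x5DE3 AND 0x31C1 = 0x11C1.
Then OR with 0x6CDE.

0x7DDF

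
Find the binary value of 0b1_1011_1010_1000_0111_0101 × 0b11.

Multiply each base-2 digit by 3, carrying:
  1×3 = 3 → write 1 carry 1
  0×3+1 = 1 → write 1
  1×3 = 3 → write 1 carry 1
  0×3+1 = 1 → write 1
  1×3 = 3 → write 1 carry 1
  1×3+1 = 4 → write 0 carry 2
  1×3+2 = 5 → write 1 carry 2
  0×3+2 = 2 → write 0 carry 1
  0×3+1 = 1 → write 1
  0×3 = 0 → write 0
  0×3 = 0 → write 0
  1×3 = 3 → write 1 carry 1
  0×3+1 = 1 → write 1
  1×3 = 3 → write 1 carry 1
  0×3+1 = 1 → write 1
  1×3 = 3 → write 1 carry 1
  1×3+1 = 4 → write 0 carry 2
  1×3+2 = 5 → write 1 carry 2
  0×3+2 = 2 → write 0 carry 1
  1×3+1 = 4 → write 0 carry 2
  1×3+2 = 5 → write 1 carry 2
  remaining carry: 10

0b10100101111100101011111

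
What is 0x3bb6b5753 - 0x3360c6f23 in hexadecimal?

Subtract column by column in base 16:
  3-3 → 0
  5-2 → 3
  7-f → 8 (borrow)
  5-6-1 → e (borrow)
  b-c-1 → e (borrow)
  6-0-1 → 5
  b-6 → 5
  b-3 → 8
  3-3 → 0

0x855ee830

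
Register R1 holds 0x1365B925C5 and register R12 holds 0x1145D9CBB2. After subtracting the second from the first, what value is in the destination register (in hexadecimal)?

Subtract column by column in base 16:
  5-2 → 3
  C-B → 1
  5-B → A (borrow)
  2-C-1 → 5 (borrow)
  9-9-1 → F (borrow)
  B-D-1 → D (borrow)
  5-5-1 → F (borrow)
  6-4-1 → 1
  3-1 → 2
  1-1 → 0

0x21FDF5A13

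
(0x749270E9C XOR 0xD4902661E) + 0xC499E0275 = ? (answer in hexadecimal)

First 0x749270E9C XOR 0xD4902661E = 0xA00256882.
Add column by column in base 16, right to left:
  2+5 = 7
  8+7 = F
  8+2 = A
  6+0 = 6
  5+E = 3 carry 1
  2+9+1 = C
  0+9 = 9
  0+4 = 4
  A+C = 6 carry 1
  final carry 1

0x1649C36AF7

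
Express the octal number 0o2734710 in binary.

0b10111011100111001000

Each octal digit is 3 bits: 2=010 7=111 3=011 4=100 7=111 1=001 0=000.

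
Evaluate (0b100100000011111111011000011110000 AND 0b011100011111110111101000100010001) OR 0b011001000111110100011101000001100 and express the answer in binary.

0b100100000011111111011000011110000 AND 0b011100011111110111101000100010001 = 0b000100000011110111001000000010000.
Then OR with 0b011001000111110100011101000001100.

0b11101000111110111011101000011100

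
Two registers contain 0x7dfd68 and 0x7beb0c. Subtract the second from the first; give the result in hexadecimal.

0x2125c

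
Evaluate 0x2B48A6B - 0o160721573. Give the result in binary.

0x2B48A6B = 0b10101101001000101001101011 in binary.
0o160721573 = 0b1110000111010001101111011 in binary.
Subtract column by column in base 2:
  1-1 → 0
  1-1 → 0
  0-0 → 0
  1-1 → 0
  0-1 → 1 (borrow)
  1-1-1 → 1 (borrow)
  1-1-1 → 1 (borrow)
  0-0-1 → 1 (borrow)
  0-1-1 → 0 (borrow)
  1-1-1 → 1 (borrow)
  0-0-1 → 1 (borrow)
  1-0-1 → 0
  0-0 → 0
  0-1 → 1 (borrow)
  0-0-1 → 1 (borrow)
  1-1-1 → 1 (borrow)
  0-1-1 → 0 (borrow)
  0-1-1 → 0 (borrow)
  1-0-1 → 0
  0-0 → 0
  1-0 → 1
  1-0 → 1
  0-1 → 1 (borrow)
  1-1-1 → 1 (borrow)
  0-1-1 → 0 (borrow)
  1-0-1 → 0

0b111100001110011011110000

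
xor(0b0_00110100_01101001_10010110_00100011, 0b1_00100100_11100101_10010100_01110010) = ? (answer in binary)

0b100010000100011000000001001010001

XOR bit by bit (1 where the bits differ):
  000110100011010011001011000100011
^ 100100100111001011001010001110010
= 100010000100011000000001001010001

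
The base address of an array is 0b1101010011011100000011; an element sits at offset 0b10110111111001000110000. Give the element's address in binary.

Add column by column in base 2, right to left:
  1+0 = 1
  1+0 = 1
  0+0 = 0
  0+0 = 0
  0+1 = 1
  0+1 = 1
  0+0 = 0
  0+0 = 0
  1+0 = 1
  1+1 = 0 carry 1
  1+0+1 = 0 carry 1
  0+0+1 = 1
  1+1 = 0 carry 1
  1+1+1 = 1 carry 1
  0+1+1 = 0 carry 1
  0+1+1 = 0 carry 1
  1+1+1 = 1 carry 1
  0+1+1 = 0 carry 1
  1+0+1 = 0 carry 1
  0+1+1 = 0 carry 1
  1+1+1 = 1 carry 1
  1+0+1 = 0 carry 1
  0+1+1 = 0 carry 1
  final carry 1

0b100100010010100100110011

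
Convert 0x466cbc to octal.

0o21466274

Expand each hex digit to 4 bits: 4=0100 6=0110 6=0110 c=1100 b=1011 c=1100.
Group the bits in threes: 010 001 100 110 110 010 111 100 → 21466274.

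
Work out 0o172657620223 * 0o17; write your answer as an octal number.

0o3462514564235

Multiply each base-8 digit by 15, carrying:
  3×15 = 45 → write 5 carry 5
  2×15+5 = 35 → write 3 carry 4
  2×15+4 = 34 → write 2 carry 4
  0×15+4 = 4 → write 4
  2×15 = 30 → write 6 carry 3
  6×15+3 = 93 → write 5 carry 11
  7×15+11 = 116 → write 4 carry 14
  5×15+14 = 89 → write 1 carry 11
  6×15+11 = 101 → write 5 carry 12
  2×15+12 = 42 → write 2 carry 5
  7×15+5 = 110 → write 6 carry 13
  1×15+13 = 28 → write 4 carry 3
  remaining carry: 3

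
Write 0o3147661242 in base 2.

Each octal digit is 3 bits: 3=011 1=001 4=100 7=111 6=110 6=110 1=001 2=010 4=100 2=010.

0b11001100111110110001010100010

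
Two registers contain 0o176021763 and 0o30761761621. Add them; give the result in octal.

0o31160003604

Add column by column in base 8, right to left:
  3+1 = 4
  6+2 = 0 carry 1
  7+6+1 = 6 carry 1
  1+1+1 = 3
  2+6 = 0 carry 1
  0+7+1 = 0 carry 1
  6+1+1 = 0 carry 1
  7+6+1 = 6 carry 1
  1+7+1 = 1 carry 1
  0+0+1 = 1
  0+3 = 3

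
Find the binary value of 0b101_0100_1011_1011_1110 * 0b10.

0b10101001011101111100

Multiply each base-2 digit by 2, carrying:
  0×2 = 0 → write 0
  1×2 = 2 → write 0 carry 1
  1×2+1 = 3 → write 1 carry 1
  1×2+1 = 3 → write 1 carry 1
  1×2+1 = 3 → write 1 carry 1
  1×2+1 = 3 → write 1 carry 1
  0×2+1 = 1 → write 1
  1×2 = 2 → write 0 carry 1
  1×2+1 = 3 → write 1 carry 1
  1×2+1 = 3 → write 1 carry 1
  0×2+1 = 1 → write 1
  1×2 = 2 → write 0 carry 1
  0×2+1 = 1 → write 1
  0×2 = 0 → write 0
  1×2 = 2 → write 0 carry 1
  0×2+1 = 1 → write 1
  1×2 = 2 → write 0 carry 1
  0×2+1 = 1 → write 1
  1×2 = 2 → write 0 carry 1
  remaining carry: 1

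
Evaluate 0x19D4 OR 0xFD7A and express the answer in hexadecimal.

0xFDFE

OR each hex digit independently (no carries):
  1|F=F, 9|D=D, D|7=F, 4|A=E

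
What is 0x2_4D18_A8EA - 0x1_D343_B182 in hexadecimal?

0x79D4F768

Subtract column by column in base 16:
  A-2 → 8
  E-8 → 6
  8-1 → 7
  A-B → F (borrow)
  8-3-1 → 4
  1-4 → D (borrow)
  D-3-1 → 9
  4-D → 7 (borrow)
  2-1-1 → 0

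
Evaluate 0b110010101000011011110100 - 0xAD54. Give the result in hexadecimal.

0b110010101000011011110100 = 0xCA86F4 in hexadecimal.
Subtract column by column in base 16:
  4-4 → 0
  F-5 → A
  6-D → 9 (borrow)
  8-A-1 → D (borrow)
  A-0-1 → 9
  C-0 → C

0xC9D9A0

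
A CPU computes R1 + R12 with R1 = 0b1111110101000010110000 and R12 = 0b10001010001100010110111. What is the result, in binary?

Add column by column in base 2, right to left:
  0+1 = 1
  0+1 = 1
  0+1 = 1
  0+0 = 0
  1+1 = 0 carry 1
  1+1+1 = 1 carry 1
  0+0+1 = 1
  1+1 = 0 carry 1
  0+0+1 = 1
  0+0 = 0
  0+0 = 0
  0+1 = 1
  1+1 = 0 carry 1
  0+0+1 = 1
  1+0 = 1
  0+0 = 0
  1+1 = 0 carry 1
  1+0+1 = 0 carry 1
  1+1+1 = 1 carry 1
  1+0+1 = 0 carry 1
  1+0+1 = 0 carry 1
  1+0+1 = 0 carry 1
  0+1+1 = 0 carry 1
  final carry 1

0b100001000110100101100111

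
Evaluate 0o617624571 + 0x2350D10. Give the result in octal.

0x2350D10 = 0o215206420 in octal.
Add column by column in base 8, right to left:
  1+0 = 1
  7+2 = 1 carry 1
  5+4+1 = 2 carry 1
  4+6+1 = 3 carry 1
  2+0+1 = 3
  6+2 = 0 carry 1
  7+5+1 = 5 carry 1
  1+1+1 = 3
  6+2 = 0 carry 1
  final carry 1

0o1035033211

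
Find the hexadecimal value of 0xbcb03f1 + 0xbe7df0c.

0x17b2e2fd

Add column by column in base 16, right to left:
  1+c = d
  f+0 = f
  3+f = 2 carry 1
  0+d+1 = e
  b+7 = 2 carry 1
  c+e+1 = b carry 1
  b+b+1 = 7 carry 1
  final carry 1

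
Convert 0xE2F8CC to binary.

0b111000101111100011001100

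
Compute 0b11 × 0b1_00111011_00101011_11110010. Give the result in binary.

0b11101100011000001111010110

Multiply each base-2 digit by 3, carrying:
  0×3 = 0 → write 0
  1×3 = 3 → write 1 carry 1
  0×3+1 = 1 → write 1
  0×3 = 0 → write 0
  1×3 = 3 → write 1 carry 1
  1×3+1 = 4 → write 0 carry 2
  1×3+2 = 5 → write 1 carry 2
  1×3+2 = 5 → write 1 carry 2
  1×3+2 = 5 → write 1 carry 2
  1×3+2 = 5 → write 1 carry 2
  0×3+2 = 2 → write 0 carry 1
  1×3+1 = 4 → write 0 carry 2
  0×3+2 = 2 → write 0 carry 1
  1×3+1 = 4 → write 0 carry 2
  0×3+2 = 2 → write 0 carry 1
  0×3+1 = 1 → write 1
  1×3 = 3 → write 1 carry 1
  1×3+1 = 4 → write 0 carry 2
  0×3+2 = 2 → write 0 carry 1
  1×3+1 = 4 → write 0 carry 2
  1×3+2 = 5 → write 1 carry 2
  1×3+2 = 5 → write 1 carry 2
  0×3+2 = 2 → write 0 carry 1
  0×3+1 = 1 → write 1
  1×3 = 3 → write 1 carry 1
  remaining carry: 1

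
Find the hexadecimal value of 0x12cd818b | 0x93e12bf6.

OR each hex digit independently (no carries):
  1|9=9, 2|3=3, c|e=e, d|1=d, 8|2=a, 1|b=b, 8|f=f, b|6=f

0x93edabff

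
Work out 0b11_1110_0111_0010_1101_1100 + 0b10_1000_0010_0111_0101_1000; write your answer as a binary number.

0b11001101001101000110100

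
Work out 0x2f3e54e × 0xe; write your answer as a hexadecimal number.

0x29568a44

Multiply each base-16 digit by 14, carrying:
  e×14 = 196 → write 4 carry 12
  4×14+12 = 68 → write 4 carry 4
  5×14+4 = 74 → write a carry 4
  e×14+4 = 200 → write 8 carry 12
  3×14+12 = 54 → write 6 carry 3
  f×14+3 = 213 → write 5 carry 13
  2×14+13 = 41 → write 9 carry 2
  remaining carry: 2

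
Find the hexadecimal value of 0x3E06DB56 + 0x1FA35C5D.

0x5DAA37B3

Add column by column in base 16, right to left:
  6+D = 3 carry 1
  5+5+1 = B
  B+C = 7 carry 1
  D+5+1 = 3 carry 1
  6+3+1 = A
  0+A = A
  E+F = D carry 1
  3+1+1 = 5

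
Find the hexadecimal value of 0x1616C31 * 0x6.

0x8488926

Multiply each base-16 digit by 6, carrying:
  1×6 = 6 → write 6
  3×6 = 18 → write 2 carry 1
  C×6+1 = 73 → write 9 carry 4
  6×6+4 = 40 → write 8 carry 2
  1×6+2 = 8 → write 8
  6×6 = 36 → write 4 carry 2
  1×6+2 = 8 → write 8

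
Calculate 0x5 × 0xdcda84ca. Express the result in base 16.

Multiply each base-16 digit by 5, carrying:
  a×5 = 50 → write 2 carry 3
  c×5+3 = 63 → write f carry 3
  4×5+3 = 23 → write 7 carry 1
  8×5+1 = 41 → write 9 carry 2
  a×5+2 = 52 → write 4 carry 3
  d×5+3 = 68 → write 4 carry 4
  c×5+4 = 64 → write 0 carry 4
  d×5+4 = 69 → write 5 carry 4
  remaining carry: 4

0x4504497f2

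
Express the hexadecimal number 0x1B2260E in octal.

Expand each hex digit to 4 bits: 1=0001 B=1011 2=0010 2=0010 6=0110 0=0000 E=1110.
Group the bits in threes: 001 101 100 100 010 011 000 001 110 → 154423016.

0o154423016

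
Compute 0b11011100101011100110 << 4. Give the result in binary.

0b110111001010111001100000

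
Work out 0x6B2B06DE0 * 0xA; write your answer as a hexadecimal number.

Multiply each base-16 digit by 10, carrying:
  0×10 = 0 → write 0
  E×10 = 140 → write C carry 8
  D×10+8 = 138 → write A carry 8
  6×10+8 = 68 → write 4 carry 4
  0×10+4 = 4 → write 4
  B×10 = 110 → write E carry 6
  2×10+6 = 26 → write A carry 1
  B×10+1 = 111 → write F carry 6
  6×10+6 = 66 → write 2 carry 4
  remaining carry: 4

0x42FAE44AC0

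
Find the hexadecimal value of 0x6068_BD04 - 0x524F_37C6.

0xE19853E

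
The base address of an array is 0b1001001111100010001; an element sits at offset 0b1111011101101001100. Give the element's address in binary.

Add column by column in base 2, right to left:
  1+0 = 1
  0+0 = 0
  0+1 = 1
  0+1 = 1
  1+0 = 1
  0+0 = 0
  0+1 = 1
  0+0 = 0
  1+1 = 0 carry 1
  1+1+1 = 1 carry 1
  1+0+1 = 0 carry 1
  1+1+1 = 1 carry 1
  1+1+1 = 1 carry 1
  0+1+1 = 0 carry 1
  0+0+1 = 1
  1+1 = 0 carry 1
  0+1+1 = 0 carry 1
  0+1+1 = 0 carry 1
  1+1+1 = 1 carry 1
  final carry 1

0b11000101101001011101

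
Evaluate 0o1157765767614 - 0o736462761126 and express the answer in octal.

Subtract column by column in base 8:
  4-6 → 6 (borrow)
  1-2-1 → 6 (borrow)
  6-1-1 → 4
  7-1 → 6
  6-6 → 0
  7-7 → 0
  5-2 → 3
  6-6 → 0
  7-4 → 3
  7-6 → 1
  5-3 → 2
  1-7 → 2 (borrow)
  1-0-1 → 0

0o221303006466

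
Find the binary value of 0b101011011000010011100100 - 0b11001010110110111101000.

0b10010000001011011111100

Subtract column by column in base 2:
  0-0 → 0
  0-0 → 0
  1-0 → 1
  0-1 → 1 (borrow)
  0-0-1 → 1 (borrow)
  1-1-1 → 1 (borrow)
  1-1-1 → 1 (borrow)
  1-1-1 → 1 (borrow)
  0-1-1 → 0 (borrow)
  0-0-1 → 1 (borrow)
  1-1-1 → 1 (borrow)
  0-1-1 → 0 (borrow)
  0-0-1 → 1 (borrow)
  0-1-1 → 0 (borrow)
  0-1-1 → 0 (borrow)
  1-0-1 → 0
  1-1 → 0
  0-0 → 0
  1-1 → 0
  1-0 → 1
  0-0 → 0
  1-1 → 0
  0-1 → 1 (borrow)
  1-0-1 → 0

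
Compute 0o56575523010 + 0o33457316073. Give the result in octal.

Add column by column in base 8, right to left:
  0+3 = 3
  1+7 = 0 carry 1
  0+0+1 = 1
  3+6 = 1 carry 1
  2+1+1 = 4
  5+3 = 0 carry 1
  5+7+1 = 5 carry 1
  7+5+1 = 5 carry 1
  5+4+1 = 2 carry 1
  6+3+1 = 2 carry 1
  5+3+1 = 1 carry 1
  final carry 1

0o112255041103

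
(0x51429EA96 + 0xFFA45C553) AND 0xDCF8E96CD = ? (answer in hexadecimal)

0x50E0E86C9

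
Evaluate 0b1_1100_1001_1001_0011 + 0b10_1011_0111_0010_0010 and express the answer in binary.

0b1001000000010110101

Add column by column in base 2, right to left:
  1+0 = 1
  1+1 = 0 carry 1
  0+0+1 = 1
  0+0 = 0
  1+0 = 1
  0+1 = 1
  0+0 = 0
  1+0 = 1
  1+1 = 0 carry 1
  0+1+1 = 0 carry 1
  0+1+1 = 0 carry 1
  1+0+1 = 0 carry 1
  0+1+1 = 0 carry 1
  0+1+1 = 0 carry 1
  1+0+1 = 0 carry 1
  1+1+1 = 1 carry 1
  1+0+1 = 0 carry 1
  0+1+1 = 0 carry 1
  final carry 1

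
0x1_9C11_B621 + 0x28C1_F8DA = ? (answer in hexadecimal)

Add column by column in base 16, right to left:
  1+A = B
  2+D = F
  6+8 = E
  B+F = A carry 1
  1+1+1 = 3
  1+C = D
  C+8 = 4 carry 1
  9+2+1 = C
  1+0 = 1

0x1C4D3AEFB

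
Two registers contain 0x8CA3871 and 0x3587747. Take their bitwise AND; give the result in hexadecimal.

0x0483041

AND each hex digit independently (no carries):
  8&3=0, C&5=4, A&8=8, 3&7=3, 8&7=0, 7&4=4, 1&7=1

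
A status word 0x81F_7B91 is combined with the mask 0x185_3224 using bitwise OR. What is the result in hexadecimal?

0x99F7BB5

OR each hex digit independently (no carries):
  8|1=9, 1|8=9, F|5=F, 7|3=7, B|2=B, 9|2=B, 1|4=5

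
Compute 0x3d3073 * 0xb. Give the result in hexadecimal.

0x2a114f1

Multiply each base-16 digit by 11, carrying:
  3×11 = 33 → write 1 carry 2
  7×11+2 = 79 → write f carry 4
  0×11+4 = 4 → write 4
  3×11 = 33 → write 1 carry 2
  d×11+2 = 145 → write 1 carry 9
  3×11+9 = 42 → write a carry 2
  remaining carry: 2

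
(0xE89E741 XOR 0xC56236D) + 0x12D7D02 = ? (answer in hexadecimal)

First 0xE89E741 XOR 0xC56236D = 0x2DFC42C.
Add column by column in base 16, right to left:
  C+2 = E
  2+0 = 2
  4+D = 1 carry 1
  C+7+1 = 4 carry 1
  F+D+1 = D carry 1
  D+2+1 = 0 carry 1
  2+1+1 = 4

0x40D412E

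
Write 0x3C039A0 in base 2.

Expand each hex digit to 4 bits: 3=0011 C=1100 0=0000 3=0011 9=1001 A=1010 0=0000.

0b11110000000011100110100000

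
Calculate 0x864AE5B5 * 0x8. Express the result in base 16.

Multiply each base-16 digit by 8, carrying:
  5×8 = 40 → write 8 carry 2
  B×8+2 = 90 → write A carry 5
  5×8+5 = 45 → write D carry 2
  E×8+2 = 114 → write 2 carry 7
  A×8+7 = 87 → write 7 carry 5
  4×8+5 = 37 → write 5 carry 2
  6×8+2 = 50 → write 2 carry 3
  8×8+3 = 67 → write 3 carry 4
  remaining carry: 4

0x432572DA8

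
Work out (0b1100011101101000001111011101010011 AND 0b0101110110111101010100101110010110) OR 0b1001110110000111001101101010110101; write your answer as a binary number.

0b1100011101101000001111011101010011 AND 0b0101110110111101010100101110010110 = 0b0100010100101000000100001100010010.
Then OR with 0b1001110110000111001101101010110101.

0b1101110110101111001101101110110111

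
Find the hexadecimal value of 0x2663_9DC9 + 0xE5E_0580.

Add column by column in base 16, right to left:
  9+0 = 9
  C+8 = 4 carry 1
  D+5+1 = 3 carry 1
  9+0+1 = A
  3+E = 1 carry 1
  6+5+1 = C
  6+E = 4 carry 1
  2+0+1 = 3

0x34C1A349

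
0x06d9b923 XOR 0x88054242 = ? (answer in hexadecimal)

XOR each hex digit independently (no carries):
  0^8=8, 6^8=e, d^0=d, 9^5=c, b^4=f, 9^2=b, 2^4=6, 3^2=1

0x8edcfb61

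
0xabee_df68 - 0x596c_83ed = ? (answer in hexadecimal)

Subtract column by column in base 16:
  8-d → b (borrow)
  6-e-1 → 7 (borrow)
  f-3-1 → b
  d-8 → 5
  e-c → 2
  e-6 → 8
  b-9 → 2
  a-5 → 5

0x52825b7b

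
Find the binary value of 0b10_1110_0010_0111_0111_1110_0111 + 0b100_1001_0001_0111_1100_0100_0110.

0b111011100111111010000101101

Add column by column in base 2, right to left:
  1+0 = 1
  1+1 = 0 carry 1
  1+1+1 = 1 carry 1
  0+0+1 = 1
  0+0 = 0
  1+0 = 1
  1+1 = 0 carry 1
  1+0+1 = 0 carry 1
  1+0+1 = 0 carry 1
  1+0+1 = 0 carry 1
  1+1+1 = 1 carry 1
  0+1+1 = 0 carry 1
  1+1+1 = 1 carry 1
  1+1+1 = 1 carry 1
  1+1+1 = 1 carry 1
  0+0+1 = 1
  0+1 = 1
  1+0 = 1
  0+0 = 0
  0+0 = 0
  0+1 = 1
  1+0 = 1
  1+0 = 1
  1+1 = 0 carry 1
  0+0+1 = 1
  1+0 = 1
  0+1 = 1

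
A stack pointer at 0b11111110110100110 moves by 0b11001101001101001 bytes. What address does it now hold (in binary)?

Add column by column in base 2, right to left:
  0+1 = 1
  1+0 = 1
  1+0 = 1
  0+1 = 1
  0+0 = 0
  1+1 = 0 carry 1
  0+1+1 = 0 carry 1
  1+0+1 = 0 carry 1
  1+0+1 = 0 carry 1
  0+1+1 = 0 carry 1
  1+0+1 = 0 carry 1
  1+1+1 = 1 carry 1
  1+1+1 = 1 carry 1
  1+0+1 = 0 carry 1
  1+0+1 = 0 carry 1
  1+1+1 = 1 carry 1
  1+1+1 = 1 carry 1
  final carry 1

0b111001100000001111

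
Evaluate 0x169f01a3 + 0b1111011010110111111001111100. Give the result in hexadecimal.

0b1111011010110111111001111100 = 0xf6b7e7c in hexadecimal.
Add column by column in base 16, right to left:
  3+c = f
  a+7 = 1 carry 1
  1+e+1 = 0 carry 1
  0+7+1 = 8
  f+b = a carry 1
  9+6+1 = 0 carry 1
  6+f+1 = 6 carry 1
  1+0+1 = 2

0x260a801f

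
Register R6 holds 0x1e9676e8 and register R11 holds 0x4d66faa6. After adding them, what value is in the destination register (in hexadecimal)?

Add column by column in base 16, right to left:
  8+6 = e
  e+a = 8 carry 1
  6+a+1 = 1 carry 1
  7+f+1 = 7 carry 1
  6+6+1 = d
  9+6 = f
  e+d = b carry 1
  1+4+1 = 6

0x6bfd718e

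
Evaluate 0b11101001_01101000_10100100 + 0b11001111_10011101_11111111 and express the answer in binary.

0b1101110010000011010100011

Add column by column in base 2, right to left:
  0+1 = 1
  0+1 = 1
  1+1 = 0 carry 1
  0+1+1 = 0 carry 1
  0+1+1 = 0 carry 1
  1+1+1 = 1 carry 1
  0+1+1 = 0 carry 1
  1+1+1 = 1 carry 1
  0+1+1 = 0 carry 1
  0+0+1 = 1
  0+1 = 1
  1+1 = 0 carry 1
  0+1+1 = 0 carry 1
  1+0+1 = 0 carry 1
  1+0+1 = 0 carry 1
  0+1+1 = 0 carry 1
  1+1+1 = 1 carry 1
  0+1+1 = 0 carry 1
  0+1+1 = 0 carry 1
  1+1+1 = 1 carry 1
  0+0+1 = 1
  1+0 = 1
  1+1 = 0 carry 1
  1+1+1 = 1 carry 1
  final carry 1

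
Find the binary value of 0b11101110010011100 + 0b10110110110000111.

Add column by column in base 2, right to left:
  0+1 = 1
  0+1 = 1
  1+1 = 0 carry 1
  1+0+1 = 0 carry 1
  1+0+1 = 0 carry 1
  0+0+1 = 1
  0+0 = 0
  1+1 = 0 carry 1
  0+1+1 = 0 carry 1
  0+0+1 = 1
  1+1 = 0 carry 1
  1+1+1 = 1 carry 1
  1+0+1 = 0 carry 1
  0+1+1 = 0 carry 1
  1+1+1 = 1 carry 1
  1+0+1 = 0 carry 1
  1+1+1 = 1 carry 1
  final carry 1

0b110100101000100011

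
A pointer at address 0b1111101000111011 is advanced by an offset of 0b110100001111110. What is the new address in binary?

0b10110001010111001

Add column by column in base 2, right to left:
  1+0 = 1
  1+1 = 0 carry 1
  0+1+1 = 0 carry 1
  1+1+1 = 1 carry 1
  1+1+1 = 1 carry 1
  1+1+1 = 1 carry 1
  0+1+1 = 0 carry 1
  0+0+1 = 1
  0+0 = 0
  1+0 = 1
  0+0 = 0
  1+1 = 0 carry 1
  1+0+1 = 0 carry 1
  1+1+1 = 1 carry 1
  1+1+1 = 1 carry 1
  1+0+1 = 0 carry 1
  final carry 1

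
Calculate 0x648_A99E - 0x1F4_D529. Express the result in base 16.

Subtract column by column in base 16:
  E-9 → 5
  9-2 → 7
  9-5 → 4
  A-D → D (borrow)
  8-4-1 → 3
  4-F → 5 (borrow)
  6-1-1 → 4

0x453D475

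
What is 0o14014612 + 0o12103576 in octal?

0o26120410

Add column by column in base 8, right to left:
  2+6 = 0 carry 1
  1+7+1 = 1 carry 1
  6+5+1 = 4 carry 1
  4+3+1 = 0 carry 1
  1+0+1 = 2
  0+1 = 1
  4+2 = 6
  1+1 = 2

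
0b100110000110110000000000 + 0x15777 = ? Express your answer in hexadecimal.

0b100110000110110000000000 = 0x986C00 in hexadecimal.
Add column by column in base 16, right to left:
  0+7 = 7
  0+7 = 7
  C+7 = 3 carry 1
  6+5+1 = C
  8+1 = 9
  9+0 = 9

0x99C377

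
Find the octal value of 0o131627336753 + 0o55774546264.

0o207624105237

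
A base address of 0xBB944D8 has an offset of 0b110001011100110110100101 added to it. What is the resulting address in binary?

0b1100011111110001001001111101

0xBB944D8 = 0b1011101110010100010011011000 in binary.
Add column by column in base 2, right to left:
  0+1 = 1
  0+0 = 0
  0+1 = 1
  1+0 = 1
  1+0 = 1
  0+1 = 1
  1+0 = 1
  1+1 = 0 carry 1
  0+1+1 = 0 carry 1
  0+0+1 = 1
  1+1 = 0 carry 1
  0+1+1 = 0 carry 1
  0+0+1 = 1
  0+0 = 0
  1+1 = 0 carry 1
  0+1+1 = 0 carry 1
  1+1+1 = 1 carry 1
  0+0+1 = 1
  0+1 = 1
  1+0 = 1
  1+0 = 1
  1+0 = 1
  0+1 = 1
  1+1 = 0 carry 1
  1+0+1 = 0 carry 1
  1+0+1 = 0 carry 1
  0+0+1 = 1
  1+0 = 1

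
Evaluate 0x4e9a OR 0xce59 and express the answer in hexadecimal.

0xcedb

OR each hex digit independently (no carries):
  4|c=c, e|e=e, 9|5=d, a|9=b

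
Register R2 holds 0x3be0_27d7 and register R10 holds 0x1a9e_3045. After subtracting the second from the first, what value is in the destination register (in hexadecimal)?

0x2141f792

Subtract column by column in base 16:
  7-5 → 2
  d-4 → 9
  7-0 → 7
  2-3 → f (borrow)
  0-e-1 → 1 (borrow)
  e-9-1 → 4
  b-a → 1
  3-1 → 2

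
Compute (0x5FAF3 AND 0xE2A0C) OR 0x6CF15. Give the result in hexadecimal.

0x5FAF3 AND 0xE2A0C = 0x42A00.
Then OR with 0x6CF15.

0x6EF15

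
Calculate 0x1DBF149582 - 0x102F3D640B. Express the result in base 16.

0xD8FD73177

Subtract column by column in base 16:
  2-B → 7 (borrow)
  8-0-1 → 7
  5-4 → 1
  9-6 → 3
  4-D → 7 (borrow)
  1-3-1 → D (borrow)
  F-F-1 → F (borrow)
  B-2-1 → 8
  D-0 → D
  1-1 → 0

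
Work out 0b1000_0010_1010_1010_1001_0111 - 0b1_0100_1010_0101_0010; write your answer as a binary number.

Subtract column by column in base 2:
  1-0 → 1
  1-1 → 0
  1-0 → 1
  0-0 → 0
  1-1 → 0
  0-0 → 0
  0-1 → 1 (borrow)
  1-0-1 → 0
  0-0 → 0
  1-1 → 0
  0-0 → 0
  1-1 → 0
  0-0 → 0
  1-0 → 1
  0-1 → 1 (borrow)
  1-0-1 → 0
  0-1 → 1 (borrow)
  1-0-1 → 0
  0-0 → 0
  0-0 → 0
  0-0 → 0
  0-0 → 0
  0-0 → 0
  1-0 → 1

0b100000010110000001000101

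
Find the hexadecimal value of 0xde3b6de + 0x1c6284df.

Add column by column in base 16, right to left:
  e+f = d carry 1
  d+d+1 = b carry 1
  6+4+1 = b
  b+8 = 3 carry 1
  3+2+1 = 6
  e+6 = 4 carry 1
  d+c+1 = a carry 1
  0+1+1 = 2

0x2a463bbd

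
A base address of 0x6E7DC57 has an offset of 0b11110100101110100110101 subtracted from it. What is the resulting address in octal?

0x6E7DC57 = 0o671756127 in octal.
0b11110100101110100110101 = 0o36456465 in octal.
Subtract column by column in base 8:
  7-5 → 2
  2-6 → 4 (borrow)
  1-4-1 → 4 (borrow)
  6-6-1 → 7 (borrow)
  5-5-1 → 7 (borrow)
  7-4-1 → 2
  1-6 → 3 (borrow)
  7-3-1 → 3
  6-0 → 6

0o633277442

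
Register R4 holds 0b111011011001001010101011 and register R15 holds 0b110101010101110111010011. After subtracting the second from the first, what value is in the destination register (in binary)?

0b110000011010011011000

Subtract column by column in base 2:
  1-1 → 0
  1-1 → 0
  0-0 → 0
  1-0 → 1
  0-1 → 1 (borrow)
  1-0-1 → 0
  0-1 → 1 (borrow)
  1-1-1 → 1 (borrow)
  0-1-1 → 0 (borrow)
  1-0-1 → 0
  0-1 → 1 (borrow)
  0-1-1 → 0 (borrow)
  1-1-1 → 1 (borrow)
  0-0-1 → 1 (borrow)
  0-1-1 → 0 (borrow)
  1-0-1 → 0
  1-1 → 0
  0-0 → 0
  1-1 → 0
  1-0 → 1
  0-1 → 1 (borrow)
  1-0-1 → 0
  1-1 → 0
  1-1 → 0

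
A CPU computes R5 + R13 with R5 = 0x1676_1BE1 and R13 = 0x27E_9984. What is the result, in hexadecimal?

0x18F4B565

Add column by column in base 16, right to left:
  1+4 = 5
  E+8 = 6 carry 1
  B+9+1 = 5 carry 1
  1+9+1 = B
  6+E = 4 carry 1
  7+7+1 = F
  6+2 = 8
  1+0 = 1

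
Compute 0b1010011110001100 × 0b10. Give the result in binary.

Multiply each base-2 digit by 2, carrying:
  0×2 = 0 → write 0
  0×2 = 0 → write 0
  1×2 = 2 → write 0 carry 1
  1×2+1 = 3 → write 1 carry 1
  0×2+1 = 1 → write 1
  0×2 = 0 → write 0
  0×2 = 0 → write 0
  1×2 = 2 → write 0 carry 1
  1×2+1 = 3 → write 1 carry 1
  1×2+1 = 3 → write 1 carry 1
  1×2+1 = 3 → write 1 carry 1
  0×2+1 = 1 → write 1
  0×2 = 0 → write 0
  1×2 = 2 → write 0 carry 1
  0×2+1 = 1 → write 1
  1×2 = 2 → write 0 carry 1
  remaining carry: 1

0b10100111100011000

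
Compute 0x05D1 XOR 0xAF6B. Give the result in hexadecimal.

XOR each hex digit independently (no carries):
  0^A=A, 5^F=A, D^6=B, 1^B=A

0xAABA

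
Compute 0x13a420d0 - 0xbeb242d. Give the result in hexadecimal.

Subtract column by column in base 16:
  0-d → 3 (borrow)
  d-2-1 → a
  0-4 → c (borrow)
  2-2-1 → f (borrow)
  4-b-1 → 8 (borrow)
  a-e-1 → b (borrow)
  3-b-1 → 7 (borrow)
  1-0-1 → 0

0x7b8fca3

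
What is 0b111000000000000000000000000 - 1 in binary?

The trailing 24 digits are 0, so subtracting 1 borrows through: they become 1 and the next digit up decrements.

0b110111111111111111111111111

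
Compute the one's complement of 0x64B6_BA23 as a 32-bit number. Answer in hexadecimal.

Each hex digit d becomes F−d:
  6→9, 4→B, B→4, 6→9, B→4, A→5, 2→D, 3→C

0x9B4945DC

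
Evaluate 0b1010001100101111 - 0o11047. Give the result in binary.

0b1001000100001000

0o11047 = 0b1001000100111 in binary.
Subtract column by column in base 2:
  1-1 → 0
  1-1 → 0
  1-1 → 0
  1-0 → 1
  0-0 → 0
  1-1 → 0
  0-0 → 0
  0-0 → 0
  1-0 → 1
  1-1 → 0
  0-0 → 0
  0-0 → 0
  0-1 → 1 (borrow)
  1-0-1 → 0
  0-0 → 0
  1-0 → 1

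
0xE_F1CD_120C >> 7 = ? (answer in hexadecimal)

0x1DE39A24

7 bits is not a whole number of base-16 digits; in binary: 111011110001110011010001001000001100 >> 7 = 11101111000111001101000100100.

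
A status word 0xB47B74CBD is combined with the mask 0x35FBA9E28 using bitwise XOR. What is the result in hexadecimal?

XOR each hex digit independently (no carries):
  B^3=8, 4^5=1, 7^F=8, B^B=0, 7^A=D, 4^9=D, C^E=2, B^2=9, D^8=5

0x8180DD295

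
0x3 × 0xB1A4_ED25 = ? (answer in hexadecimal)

0x214EEC76F

Multiply each base-16 digit by 3, carrying:
  5×3 = 15 → write F
  2×3 = 6 → write 6
  D×3 = 39 → write 7 carry 2
  E×3+2 = 44 → write C carry 2
  4×3+2 = 14 → write E
  A×3 = 30 → write E carry 1
  1×3+1 = 4 → write 4
  B×3 = 33 → write 1 carry 2
  remaining carry: 2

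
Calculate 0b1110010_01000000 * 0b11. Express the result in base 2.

Multiply each base-2 digit by 3, carrying:
  0×3 = 0 → write 0
  0×3 = 0 → write 0
  0×3 = 0 → write 0
  0×3 = 0 → write 0
  0×3 = 0 → write 0
  0×3 = 0 → write 0
  1×3 = 3 → write 1 carry 1
  0×3+1 = 1 → write 1
  0×3 = 0 → write 0
  1×3 = 3 → write 1 carry 1
  0×3+1 = 1 → write 1
  0×3 = 0 → write 0
  1×3 = 3 → write 1 carry 1
  1×3+1 = 4 → write 0 carry 2
  1×3+2 = 5 → write 1 carry 2
  remaining carry: 10

0b10101011011000000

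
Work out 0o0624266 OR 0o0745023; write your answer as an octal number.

OR each oct digit independently (no carries):
  0|0=0, 6|7=7, 2|4=6, 4|5=5, 2|0=2, 6|2=6, 6|3=7

0o0765267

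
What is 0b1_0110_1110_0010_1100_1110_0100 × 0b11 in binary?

0b100010010101000011010101100

Multiply each base-2 digit by 3, carrying:
  0×3 = 0 → write 0
  0×3 = 0 → write 0
  1×3 = 3 → write 1 carry 1
  0×3+1 = 1 → write 1
  0×3 = 0 → write 0
  1×3 = 3 → write 1 carry 1
  1×3+1 = 4 → write 0 carry 2
  1×3+2 = 5 → write 1 carry 2
  0×3+2 = 2 → write 0 carry 1
  0×3+1 = 1 → write 1
  1×3 = 3 → write 1 carry 1
  1×3+1 = 4 → write 0 carry 2
  0×3+2 = 2 → write 0 carry 1
  1×3+1 = 4 → write 0 carry 2
  0×3+2 = 2 → write 0 carry 1
  0×3+1 = 1 → write 1
  0×3 = 0 → write 0
  1×3 = 3 → write 1 carry 1
  1×3+1 = 4 → write 0 carry 2
  1×3+2 = 5 → write 1 carry 2
  0×3+2 = 2 → write 0 carry 1
  1×3+1 = 4 → write 0 carry 2
  1×3+2 = 5 → write 1 carry 2
  0×3+2 = 2 → write 0 carry 1
  1×3+1 = 4 → write 0 carry 2
  remaining carry: 10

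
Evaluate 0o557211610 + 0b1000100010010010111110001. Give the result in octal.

0o663434571

0b1000100010010010111110001 = 0o104222761 in octal.
Add column by column in base 8, right to left:
  0+1 = 1
  1+6 = 7
  6+7 = 5 carry 1
  1+2+1 = 4
  1+2 = 3
  2+2 = 4
  7+4 = 3 carry 1
  5+0+1 = 6
  5+1 = 6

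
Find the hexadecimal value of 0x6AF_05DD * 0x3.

0x140D1197

Multiply each base-16 digit by 3, carrying:
  D×3 = 39 → write 7 carry 2
  D×3+2 = 41 → write 9 carry 2
  5×3+2 = 17 → write 1 carry 1
  0×3+1 = 1 → write 1
  F×3 = 45 → write D carry 2
  A×3+2 = 32 → write 0 carry 2
  6×3+2 = 20 → write 4 carry 1
  remaining carry: 1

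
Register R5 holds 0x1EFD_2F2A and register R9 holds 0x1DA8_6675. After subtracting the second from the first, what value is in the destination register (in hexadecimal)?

Subtract column by column in base 16:
  A-5 → 5
  2-7 → B (borrow)
  F-6-1 → 8
  2-6 → C (borrow)
  D-8-1 → 4
  F-A → 5
  E-D → 1
  1-1 → 0

0x154C8B5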